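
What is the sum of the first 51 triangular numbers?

Σ i(i+1)/2 = (Σi² + Σi) / 2 over i = 1..51.
Σi = 1326 and Σi² = 45526.
(1·45526 + 1·1326) / 2 = 46852/2 = 23426.

23426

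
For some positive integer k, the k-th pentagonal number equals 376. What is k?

16

Set n(3n−1)/2 = 376, giving 3n² − n − 752 = 0.
The discriminant is 1 + 24·376 = 9025, and √9025 = 95.
So n = (1 + 95) / 6 = 96/6 = 16.
Check: 16·(3·16 − 1)/2 = 376. ✓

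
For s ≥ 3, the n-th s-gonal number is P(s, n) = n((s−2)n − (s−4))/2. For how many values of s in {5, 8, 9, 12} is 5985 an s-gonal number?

s = 5: P(5, 63) = 5922 and P(5, 64) = 6112; 5985 is not s-gonal.
s = 8: P(8, 45) = 5985. ✓
s = 9: P(9, 41) = 5781 and P(9, 42) = 6069; 5985 is not s-gonal.
s = 12: P(12, 35) = 5985. ✓
Hits: s ∈ {8, 12} → 2.

2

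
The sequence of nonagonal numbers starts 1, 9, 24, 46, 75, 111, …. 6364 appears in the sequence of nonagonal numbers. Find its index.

43

Set n(7n−5)/2 = 6364, giving 7n² − 5n − 12728 = 0.
The discriminant is 25 + 56·6364 = 356409, and √356409 = 597.
So n = (5 + 597) / 14 = 602/14 = 43.
Check: 43·(7·43 − 5)/2 = 6364. ✓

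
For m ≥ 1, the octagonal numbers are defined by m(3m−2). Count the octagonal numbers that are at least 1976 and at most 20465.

The n-th octagonal number is n(3n−2).
Smallest index with value ≥ 1976: n = 26 (giving 1976).
Largest index with value ≤ 20465: n = 82 (giving 20008).
Indices 26 through 82: 57 terms.

57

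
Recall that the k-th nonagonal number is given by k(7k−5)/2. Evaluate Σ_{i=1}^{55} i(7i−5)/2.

Σ i(7i−5)/2 = (7Σi² − 5Σi) / 2 over i = 1..55.
Σi = 1540 and Σi² = 56980.
(7·56980 − 5·1540) / 2 = 391160/2 = 195580.

195580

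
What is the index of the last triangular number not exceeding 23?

6

Solve n(n+1)/2 ≤ 23 for integer n.
n = 6 gives 21 ≤ 23, while n = 7 gives 28 > 23; so the answer is index 6.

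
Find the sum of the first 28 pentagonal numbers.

Σ i(3i−1)/2 = (3Σi² − Σi) / 2 over i = 1..28.
Σi = 406 and Σi² = 7714.
(3·7714 − 1·406) / 2 = 22736/2 = 11368.

11368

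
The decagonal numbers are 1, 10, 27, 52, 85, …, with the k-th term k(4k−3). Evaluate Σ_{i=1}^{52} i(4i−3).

188786

Σ i(4i−3) = 4Σi² − 3Σi over i = 1..52.
Σi = 1378 and Σi² = 48230.
4·48230 − 3·1378 = 188786.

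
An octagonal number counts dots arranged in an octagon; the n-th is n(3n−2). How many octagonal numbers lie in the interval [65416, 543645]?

The n-th octagonal number is n(3n−2).
Smallest index with value ≥ 65416: n = 148 (giving 65416).
Largest index with value ≤ 543645: n = 426 (giving 543576).
Indices 148 through 426: 279 terms.

279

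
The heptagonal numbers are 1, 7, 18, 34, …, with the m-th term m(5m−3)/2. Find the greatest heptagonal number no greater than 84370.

84364

Solve n(5n−3)/2 ≤ 84370 for integer n.
n = 184 gives 84364 ≤ 84370, while n = 185 gives 85285 > 84370; so the answer is 84364.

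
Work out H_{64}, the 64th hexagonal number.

The 64th hexagonal number is n(2n−1) with n = 64.
64·(2·64 − 1) = 64·127 = 8128.

8128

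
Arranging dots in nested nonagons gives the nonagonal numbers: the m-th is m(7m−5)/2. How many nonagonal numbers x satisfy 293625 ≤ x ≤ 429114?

61

The n-th nonagonal number is n(7n−5)/2.
Smallest index with value ≥ 293625: n = 290 (giving 293625).
Largest index with value ≤ 429114: n = 350 (giving 427875).
Indices 290 through 350: 61 terms.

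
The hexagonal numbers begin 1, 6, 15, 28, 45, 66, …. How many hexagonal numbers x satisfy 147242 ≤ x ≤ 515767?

The n-th hexagonal number is n(2n−1).
Smallest index with value ≥ 147242: n = 272 (giving 147696).
Largest index with value ≤ 515767: n = 508 (giving 515620).
Indices 272 through 508: 237 terms.

237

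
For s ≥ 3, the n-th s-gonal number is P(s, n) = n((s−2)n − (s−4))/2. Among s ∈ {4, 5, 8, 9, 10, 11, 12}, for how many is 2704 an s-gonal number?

s = 4: P(4, 52) = 2704. ✓
s = 5: P(5, 42) = 2625 and P(5, 43) = 2752; 2704 is not s-gonal.
s = 8: P(8, 30) = 2640 and P(8, 31) = 2821; 2704 is not s-gonal.
s = 9: P(9, 28) = 2674 and P(9, 29) = 2871; 2704 is not s-gonal.
s = 10: P(10, 26) = 2626 and P(10, 27) = 2835; 2704 is not s-gonal.
s = 11: P(11, 24) = 2508 and P(11, 25) = 2725; 2704 is not s-gonal.
s = 12: P(12, 23) = 2553 and P(12, 24) = 2784; 2704 is not s-gonal.
Hits: s ∈ {4} → 1.

1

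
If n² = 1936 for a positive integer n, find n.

44

We need n² = 1936, so n = √1936 = 44.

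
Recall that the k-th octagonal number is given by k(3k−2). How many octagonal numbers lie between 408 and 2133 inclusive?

The n-th octagonal number is n(3n−2).
Smallest index with value ≥ 408: n = 12 (giving 408).
Largest index with value ≤ 2133: n = 27 (giving 2133).
Indices 12 through 27: 16 terms.

16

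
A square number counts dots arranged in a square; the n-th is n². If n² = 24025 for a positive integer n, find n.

We need n² = 24025, so n = √24025 = 155.
Check: 155² = 24025. ✓

155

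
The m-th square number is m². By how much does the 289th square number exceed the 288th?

n² − (n−1)² = 2n − 1, so 289² − 288² = 2·289 − 1 = 577.

577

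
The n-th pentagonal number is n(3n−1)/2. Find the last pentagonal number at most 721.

Solve n(3n−1)/2 ≤ 721 for integer n.
n = 22 gives 715 ≤ 721, while n = 23 gives 782 > 721; so the answer is 715.

715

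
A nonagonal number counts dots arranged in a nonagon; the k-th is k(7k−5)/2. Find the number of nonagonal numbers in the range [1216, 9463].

34

The n-th nonagonal number is n(7n−5)/2.
Smallest index with value ≥ 1216: n = 19 (giving 1216).
Largest index with value ≤ 9463: n = 52 (giving 9334).
Indices 19 through 52: 34 terms.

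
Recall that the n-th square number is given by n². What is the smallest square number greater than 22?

25

Solve n² > 22 for integer n.
The largest n with value ≤ 22 is 4 (since 16 ≤ 22 < 25), so the first above is n = 5, value 25.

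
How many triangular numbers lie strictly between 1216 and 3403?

33

The n-th triangular number is n(n+1)/2.
Smallest index with value > 1216: n = 49 (giving 1225).
Largest index with value < 3403: n = 81 (giving 3321).
Indices 49 through 81: 33 terms.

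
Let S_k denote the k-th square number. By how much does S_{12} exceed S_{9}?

12² = 144 and 9² = 81.
Difference: 144 − 81 = 63.

63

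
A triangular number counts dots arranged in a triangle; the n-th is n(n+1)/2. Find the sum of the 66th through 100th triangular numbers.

123795

Σ i(i+1)/2 = (Σi² + Σi) / 2 over i = 66..100.
Σi = 5050 − 2145 = 2905 and Σi² = 338350 − 93665 = 244685.
(1·244685 + 1·2905) / 2 = 247590/2 = 123795.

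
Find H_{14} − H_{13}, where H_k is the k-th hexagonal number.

Consecutive hexagonal numbers differ by 4n − 3: here 4·14 − 3 = 53.

53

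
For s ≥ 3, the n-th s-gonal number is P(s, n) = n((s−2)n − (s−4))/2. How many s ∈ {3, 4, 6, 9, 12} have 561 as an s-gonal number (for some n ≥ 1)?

3

s = 3: P(3, 33) = 561. ✓
s = 4: P(4, 23) = 529 and P(4, 24) = 576; 561 is not s-gonal.
s = 6: P(6, 17) = 561. ✓
s = 9: P(9, 13) = 559 and P(9, 14) = 651; 561 is not s-gonal.
s = 12: P(12, 11) = 561. ✓
Hits: s ∈ {3, 6, 12} → 3.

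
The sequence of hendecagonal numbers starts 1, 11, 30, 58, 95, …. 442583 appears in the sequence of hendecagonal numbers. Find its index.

Set n(9n−7)/2 = 442583, giving 9n² − 7n − 885166 = 0.
The discriminant is 49 + 72·442583 = 31866025, and √31866025 = 5645.
So n = (7 + 5645) / 18 = 5652/18 = 314.
Check: 314·(9·314 − 7)/2 = 442583. ✓

314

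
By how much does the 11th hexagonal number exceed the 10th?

Consecutive hexagonal numbers differ by 4n − 3: here 4·11 − 3 = 41.

41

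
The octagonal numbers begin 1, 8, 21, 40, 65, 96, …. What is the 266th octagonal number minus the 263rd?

4755

266·(3·266 − 2) = 211736 and 263·(3·263 − 2) = 206981.
Difference: 211736 − 206981 = 4755.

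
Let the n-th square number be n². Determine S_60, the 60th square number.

The 60th square number is n² with n = 60.
60² = 3600.

3600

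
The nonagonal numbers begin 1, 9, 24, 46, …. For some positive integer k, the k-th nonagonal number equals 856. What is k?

16

Set n(7n−5)/2 = 856, giving 7n² − 5n − 1712 = 0.
The discriminant is 25 + 56·856 = 47961, and √47961 = 219.
So n = (5 + 219) / 14 = 224/14 = 16.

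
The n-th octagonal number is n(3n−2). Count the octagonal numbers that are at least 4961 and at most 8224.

12

The n-th octagonal number is n(3n−2).
Smallest index with value ≥ 4961: n = 41 (giving 4961).
Largest index with value ≤ 8224: n = 52 (giving 8008).
Indices 41 through 52: 12 terms.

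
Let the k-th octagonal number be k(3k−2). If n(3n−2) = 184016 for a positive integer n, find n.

Set n(3n−2) = 184016, giving 3n² − 2n − 184016 = 0.
The discriminant is 4 + 12·184016 = 2208196, and √2208196 = 1486.
So n = (2 + 1486) / 6 = 1488/6 = 248.
Check: 248·(3·248 − 2) = 184016. ✓

248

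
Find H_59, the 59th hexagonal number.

The 59th hexagonal number is n(2n−1) with n = 59.
59·(2·59 − 1) = 59·117 = 6903.

6903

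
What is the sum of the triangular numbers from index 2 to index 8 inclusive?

Σ i(i+1)/2 = (Σi² + Σi) / 2 over i = 2..8.
Σi = 36 − 1 = 35 and Σi² = 204 − 1 = 203.
(1·203 + 1·35) / 2 = 238/2 = 119.

119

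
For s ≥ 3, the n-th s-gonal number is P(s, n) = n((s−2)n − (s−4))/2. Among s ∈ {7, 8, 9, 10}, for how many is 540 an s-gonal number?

2

s = 7: P(7, 15) = 540. ✓
s = 8: P(8, 13) = 481 and P(8, 14) = 560; 540 is not s-gonal.
s = 9: P(9, 12) = 474 and P(9, 13) = 559; 540 is not s-gonal.
s = 10: P(10, 12) = 540. ✓
Hits: s ∈ {7, 10} → 2.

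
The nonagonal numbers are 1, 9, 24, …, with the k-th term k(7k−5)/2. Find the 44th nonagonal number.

6666

The 44th nonagonal number is n(7n−5)/2 with n = 44.
44·(7·44 − 5)/2 = 44·303/2 = 6666.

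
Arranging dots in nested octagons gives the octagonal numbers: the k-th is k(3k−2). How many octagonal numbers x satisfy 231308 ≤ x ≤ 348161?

63

The n-th octagonal number is n(3n−2).
Smallest index with value ≥ 231308: n = 279 (giving 232965).
Largest index with value ≤ 348161: n = 341 (giving 348161).
Indices 279 through 341: 63 terms.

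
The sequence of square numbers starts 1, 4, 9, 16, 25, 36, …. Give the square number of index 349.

349² = 121801.

121801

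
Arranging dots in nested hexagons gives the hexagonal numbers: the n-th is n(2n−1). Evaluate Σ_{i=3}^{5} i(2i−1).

88

Σ i(2i−1) = 2Σi² − Σi over i = 3..5.
Σi = 15 − 3 = 12 and Σi² = 55 − 5 = 50.
2·50 − 1·12 = 88.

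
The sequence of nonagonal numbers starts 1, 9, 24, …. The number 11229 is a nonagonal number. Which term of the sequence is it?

57

Set n(7n−5)/2 = 11229, giving 7n² − 5n − 22458 = 0.
The discriminant is 25 + 56·11229 = 628849, and √628849 = 793.
So n = (5 + 793) / 14 = 798/14 = 57.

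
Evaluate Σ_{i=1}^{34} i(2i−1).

26775

Σ i(2i−1) = 2Σi² − Σi over i = 1..34.
Σi = 595 and Σi² = 13685.
2·13685 − 1·595 = 26775.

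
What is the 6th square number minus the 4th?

20

6² = 36 and 4² = 16.
Difference: 36 − 16 = 20.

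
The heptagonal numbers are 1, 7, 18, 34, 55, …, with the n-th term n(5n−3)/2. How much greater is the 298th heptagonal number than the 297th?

Consecutive heptagonal numbers differ by 5n − 4: here 5·298 − 4 = 1486.

1486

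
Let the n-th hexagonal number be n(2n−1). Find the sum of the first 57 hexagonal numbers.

Σ i(2i−1) = 2Σi² − Σi over i = 1..57.
Σi = 1653 and Σi² = 63365.
2·63365 − 1·1653 = 125077.

125077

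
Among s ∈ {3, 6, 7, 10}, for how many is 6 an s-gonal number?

s = 3: P(3, 3) = 6. ✓
s = 6: P(6, 2) = 6. ✓
s = 7: P(7, 1) = 1 and P(7, 2) = 7; 6 is not s-gonal.
s = 10: P(10, 1) = 1 and P(10, 2) = 10; 6 is not s-gonal.
Hits: s ∈ {3, 6} → 2.

2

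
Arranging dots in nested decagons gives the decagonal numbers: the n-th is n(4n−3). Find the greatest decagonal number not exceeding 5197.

Solve n(4n−3) ≤ 5197 for integer n.
n = 36 gives 5076 ≤ 5197, while n = 37 gives 5365 > 5197; so the answer is 5076.

5076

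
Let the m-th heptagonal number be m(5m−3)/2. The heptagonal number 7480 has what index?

Set n(5n−3)/2 = 7480, giving 5n² − 3n − 14960 = 0.
So n = (3 + 547) / 10 = 550/10 = 55.

55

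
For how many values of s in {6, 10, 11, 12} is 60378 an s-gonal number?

1

s = 6: P(6, 174) = 60378. ✓
s = 10: P(10, 123) = 60147 and P(10, 124) = 61132; 60378 is not s-gonal.
s = 11: P(11, 116) = 60146 and P(11, 117) = 61191; 60378 is not s-gonal.
s = 12: P(12, 110) = 60060 and P(12, 111) = 61161; 60378 is not s-gonal.
Hits: s ∈ {6} → 1.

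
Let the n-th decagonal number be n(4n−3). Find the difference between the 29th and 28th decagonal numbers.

225

Consecutive decagonal numbers differ by 8n − 7: here 8·29 − 7 = 225.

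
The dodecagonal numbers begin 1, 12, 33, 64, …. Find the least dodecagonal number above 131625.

132193

Solve n(5n−4) > 131625 for integer n.
The largest n with value ≤ 131625 is 162 (since 130572 ≤ 131625 < 132193), so the first above is n = 163, value 132193.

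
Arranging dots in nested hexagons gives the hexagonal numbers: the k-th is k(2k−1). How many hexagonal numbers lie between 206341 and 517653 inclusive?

188

The n-th hexagonal number is n(2n−1).
Smallest index with value ≥ 206341: n = 322 (giving 207046).
Largest index with value ≤ 517653: n = 509 (giving 517653).
Indices 322 through 509: 188 terms.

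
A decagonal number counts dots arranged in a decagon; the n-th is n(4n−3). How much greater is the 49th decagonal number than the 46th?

1131

49·(4·49 − 3) = 9457 and 46·(4·46 − 3) = 8326.
Difference: 9457 − 8326 = 1131.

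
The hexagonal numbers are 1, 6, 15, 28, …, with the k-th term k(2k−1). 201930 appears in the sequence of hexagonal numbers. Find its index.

Set n(2n−1) = 201930, giving 2n² − n − 201930 = 0.
The discriminant is 1 + 8·201930 = 1615441, and √1615441 = 1271.
So n = (1 + 1271) / 4 = 1272/4 = 318.

318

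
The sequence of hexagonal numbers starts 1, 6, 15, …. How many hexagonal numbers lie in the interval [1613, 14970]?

The n-th hexagonal number is n(2n−1).
Smallest index with value ≥ 1613: n = 29 (giving 1653).
Largest index with value ≤ 14970: n = 86 (giving 14706).
Indices 29 through 86: 58 terms.

58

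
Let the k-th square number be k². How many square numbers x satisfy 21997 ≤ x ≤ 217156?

318

The n-th square number is n².
Smallest index with value ≥ 21997: n = 149 (giving 22201).
Largest index with value ≤ 217156: n = 466 (giving 217156).
Indices 149 through 466: 318 terms.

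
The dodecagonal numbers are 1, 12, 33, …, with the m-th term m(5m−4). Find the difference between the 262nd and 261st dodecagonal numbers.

Consecutive dodecagonal numbers differ by 10n − 9: here 10·262 − 9 = 2611.

2611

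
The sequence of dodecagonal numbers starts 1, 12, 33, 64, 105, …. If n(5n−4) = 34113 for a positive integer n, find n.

Set n(5n−4) = 34113, giving 5n² − 4n − 34113 = 0.
The discriminant is 16 + 20·34113 = 682276, and √682276 = 826.
So n = (4 + 826) / 10 = 830/10 = 83.

83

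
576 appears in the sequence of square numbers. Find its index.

We need n² = 576, so n = √576 = 24.
Check: 24² = 576. ✓

24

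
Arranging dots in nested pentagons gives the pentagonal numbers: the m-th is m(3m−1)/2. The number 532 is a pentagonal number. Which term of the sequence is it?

Set n(3n−1)/2 = 532, giving 3n² − n − 1064 = 0.
So n = (1 + 113) / 6 = 114/6 = 19.

19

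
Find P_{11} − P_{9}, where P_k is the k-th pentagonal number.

59

11·(3·11 − 1)/2 = 176 and 9·(3·9 − 1)/2 = 117.
Difference: 176 − 117 = 59.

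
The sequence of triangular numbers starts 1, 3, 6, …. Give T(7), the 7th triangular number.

28

7·8/2 = 56/2 = 28.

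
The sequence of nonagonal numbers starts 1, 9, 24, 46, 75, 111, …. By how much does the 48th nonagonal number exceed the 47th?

330

Consecutive nonagonal numbers differ by 7n − 6: here 7·48 − 6 = 330.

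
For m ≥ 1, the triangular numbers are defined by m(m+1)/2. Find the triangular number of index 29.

435

The 29th triangular number is n(n+1)/2 with n = 29.
29·30/2 = 870/2 = 435.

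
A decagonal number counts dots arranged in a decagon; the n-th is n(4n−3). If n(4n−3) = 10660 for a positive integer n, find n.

Set n(4n−3) = 10660, giving 4n² − 3n − 10660 = 0.
So n = (3 + 413) / 8 = 416/8 = 52.

52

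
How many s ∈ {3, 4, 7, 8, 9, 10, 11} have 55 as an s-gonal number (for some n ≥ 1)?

s = 3: P(3, 10) = 55. ✓
s = 4: P(4, 7) = 49 and P(4, 8) = 64; 55 is not s-gonal.
s = 7: P(7, 5) = 55. ✓
s = 8: P(8, 4) = 40 and P(8, 5) = 65; 55 is not s-gonal.
s = 9: P(9, 4) = 46 and P(9, 5) = 75; 55 is not s-gonal.
s = 10: P(10, 4) = 52 and P(10, 5) = 85; 55 is not s-gonal.
s = 11: P(11, 3) = 30 and P(11, 4) = 58; 55 is not s-gonal.
Hits: s ∈ {3, 7} → 2.

2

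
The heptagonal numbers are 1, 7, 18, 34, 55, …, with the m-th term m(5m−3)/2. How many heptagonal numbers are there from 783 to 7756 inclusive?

The n-th heptagonal number is n(5n−3)/2.
Smallest index with value ≥ 783: n = 18 (giving 783).
Largest index with value ≤ 7756: n = 56 (giving 7756).
Indices 18 through 56: 39 terms.

39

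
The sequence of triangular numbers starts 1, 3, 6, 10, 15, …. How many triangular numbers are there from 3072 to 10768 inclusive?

69

The n-th triangular number is n(n+1)/2.
Smallest index with value ≥ 3072: n = 78 (giving 3081).
Largest index with value ≤ 10768: n = 146 (giving 10731).
Indices 78 through 146: 69 terms.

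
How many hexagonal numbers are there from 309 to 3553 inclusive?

The n-th hexagonal number is n(2n−1).
Smallest index with value ≥ 309: n = 13 (giving 325).
Largest index with value ≤ 3553: n = 42 (giving 3486).
Indices 13 through 42: 30 terms.

30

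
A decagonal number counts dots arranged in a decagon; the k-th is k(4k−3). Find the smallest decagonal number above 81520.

Solve n(4n−3) > 81520 for integer n.
The largest n with value ≤ 81520 is 143 (since 81367 ≤ 81520 < 82512), so the first above is n = 144, value 82512.

82512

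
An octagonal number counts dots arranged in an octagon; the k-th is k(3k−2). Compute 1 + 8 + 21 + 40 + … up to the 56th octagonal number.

Σ i(3i−2) = 3Σi² − 2Σi over i = 1..56.
Σi = 1596 and Σi² = 60116.
3·60116 − 2·1596 = 177156.

177156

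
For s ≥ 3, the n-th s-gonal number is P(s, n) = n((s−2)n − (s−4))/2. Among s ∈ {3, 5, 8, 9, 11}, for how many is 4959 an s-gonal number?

1

s = 3: P(3, 99) = 4950 and P(3, 100) = 5050; 4959 is not s-gonal.
s = 5: P(5, 57) = 4845 and P(5, 58) = 5017; 4959 is not s-gonal.
s = 8: P(8, 40) = 4720 and P(8, 41) = 4961; 4959 is not s-gonal.
s = 9: P(9, 38) = 4959. ✓
s = 11: P(11, 33) = 4785 and P(11, 34) = 5083; 4959 is not s-gonal.
Hits: s ∈ {9} → 1.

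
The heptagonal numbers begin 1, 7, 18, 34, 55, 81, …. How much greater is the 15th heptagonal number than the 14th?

Consecutive heptagonal numbers differ by 5n − 4: here 5·15 − 4 = 71.

71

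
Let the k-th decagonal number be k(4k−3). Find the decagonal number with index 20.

1540

The 20th decagonal number is n(4n−3) with n = 20.
20·(4·20 − 3) = 20·77 = 1540.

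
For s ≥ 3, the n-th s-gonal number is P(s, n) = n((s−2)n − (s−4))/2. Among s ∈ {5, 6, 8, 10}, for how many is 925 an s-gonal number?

s = 5: P(5, 25) = 925. ✓
s = 6: P(6, 21) = 861 and P(6, 22) = 946; 925 is not s-gonal.
s = 8: P(8, 17) = 833 and P(8, 18) = 936; 925 is not s-gonal.
s = 10: P(10, 15) = 855 and P(10, 16) = 976; 925 is not s-gonal.
Hits: s ∈ {5} → 1.

1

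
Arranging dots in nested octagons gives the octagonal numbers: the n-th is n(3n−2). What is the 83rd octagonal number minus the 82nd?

493

Consecutive octagonal numbers differ by 6n − 5: here 6·83 − 5 = 493.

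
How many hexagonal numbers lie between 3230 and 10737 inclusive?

33

The n-th hexagonal number is n(2n−1).
Smallest index with value ≥ 3230: n = 41 (giving 3321).
Largest index with value ≤ 10737: n = 73 (giving 10585).
Indices 41 through 73: 33 terms.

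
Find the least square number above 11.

16

Solve n² > 11 for integer n.
The largest n with value ≤ 11 is 3 (since 9 ≤ 11 < 16), so the first above is n = 4, value 16.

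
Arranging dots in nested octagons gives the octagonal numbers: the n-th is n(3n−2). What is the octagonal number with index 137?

56033

The 137th octagonal number is n(3n−2) with n = 137.
137·(3·137 − 2) = 137·409 = 56033.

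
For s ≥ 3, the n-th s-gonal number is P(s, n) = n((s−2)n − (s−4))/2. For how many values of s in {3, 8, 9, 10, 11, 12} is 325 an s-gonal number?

2

s = 3: P(3, 25) = 325. ✓
s = 8: P(8, 10) = 280 and P(8, 11) = 341; 325 is not s-gonal.
s = 9: P(9, 10) = 325. ✓
s = 10: P(10, 9) = 297 and P(10, 10) = 370; 325 is not s-gonal.
s = 11: P(11, 8) = 260 and P(11, 9) = 333; 325 is not s-gonal.
s = 12: P(12, 8) = 288 and P(12, 9) = 369; 325 is not s-gonal.
Hits: s ∈ {3, 9} → 2.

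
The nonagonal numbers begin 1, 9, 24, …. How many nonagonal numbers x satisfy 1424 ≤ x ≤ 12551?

The n-th nonagonal number is n(7n−5)/2.
Smallest index with value ≥ 1424: n = 21 (giving 1491).
Largest index with value ≤ 12551: n = 60 (giving 12450).
Indices 21 through 60: 40 terms.

40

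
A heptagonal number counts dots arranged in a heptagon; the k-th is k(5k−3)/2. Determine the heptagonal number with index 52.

6682

The 52nd heptagonal number is n(5n−3)/2 with n = 52.
52·(5·52 − 3)/2 = 52·257/2 = 6682.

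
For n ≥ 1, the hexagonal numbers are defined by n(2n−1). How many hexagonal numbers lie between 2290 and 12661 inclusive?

45

The n-th hexagonal number is n(2n−1).
Smallest index with value ≥ 2290: n = 35 (giving 2415).
Largest index with value ≤ 12661: n = 79 (giving 12403).
Indices 35 through 79: 45 terms.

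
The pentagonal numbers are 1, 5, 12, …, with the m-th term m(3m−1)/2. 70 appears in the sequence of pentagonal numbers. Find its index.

Set n(3n−1)/2 = 70, giving 3n² − n − 140 = 0.
So n = (1 + 41) / 6 = 42/6 = 7.
Check: 7·(3·7 − 1)/2 = 70. ✓

7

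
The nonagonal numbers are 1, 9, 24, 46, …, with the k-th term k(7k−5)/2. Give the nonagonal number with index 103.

103·(7·103 − 5)/2 = 103·716/2 = 103·358 = 36874.

36874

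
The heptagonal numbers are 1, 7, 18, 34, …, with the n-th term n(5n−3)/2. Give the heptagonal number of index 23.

The 23rd heptagonal number is n(5n−3)/2 with n = 23.
23·(5·23 − 3)/2 = 23·112/2 = 23·56 = 1288.

1288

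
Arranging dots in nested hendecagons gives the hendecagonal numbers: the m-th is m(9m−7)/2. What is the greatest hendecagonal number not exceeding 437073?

436956

Solve n(9n−7)/2 ≤ 437073 for integer n.
n = 312 gives 436956 ≤ 437073, while n = 313 gives 439765 > 437073; so the answer is 436956.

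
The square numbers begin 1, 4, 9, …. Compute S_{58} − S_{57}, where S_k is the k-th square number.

115

n² − (n−1)² = 2n − 1, so 58² − 57² = 2·58 − 1 = 115.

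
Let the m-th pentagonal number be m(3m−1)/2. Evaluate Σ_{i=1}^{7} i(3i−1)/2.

196

Σ i(3i−1)/2 = (3Σi² − Σi) / 2 over i = 1..7.
Σi = 28 and Σi² = 140.
(3·140 − 1·28) / 2 = 392/2 = 196.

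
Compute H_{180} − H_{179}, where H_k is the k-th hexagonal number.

Consecutive hexagonal numbers differ by 4n − 3: here 4·180 − 3 = 717.

717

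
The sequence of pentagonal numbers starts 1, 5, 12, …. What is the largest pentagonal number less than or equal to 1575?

1520

Solve n(3n−1)/2 ≤ 1575 for integer n.
n = 32 gives 1520 ≤ 1575, while n = 33 gives 1617 > 1575; so the answer is 1520.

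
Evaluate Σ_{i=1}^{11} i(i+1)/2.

286

Σ i(i+1)/2 = (Σi² + Σi) / 2 over i = 1..11.
Σi = 66 and Σi² = 506.
(1·506 + 1·66) / 2 = 572/2 = 286.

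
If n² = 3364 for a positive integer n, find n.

We need n² = 3364, so n = √3364 = 58.

58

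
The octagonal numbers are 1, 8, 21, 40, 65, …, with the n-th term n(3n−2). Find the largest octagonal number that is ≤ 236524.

Solve n(3n−2) ≤ 236524 for integer n.
n = 281 gives 236321 ≤ 236524, while n = 282 gives 238008 > 236524; so the answer is 236321.

236321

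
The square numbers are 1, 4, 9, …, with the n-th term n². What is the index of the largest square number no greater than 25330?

159

Solve n² ≤ 25330 for integer n.
n = 159 gives 25281 ≤ 25330, while n = 160 gives 25600 > 25330; so the answer is index 159.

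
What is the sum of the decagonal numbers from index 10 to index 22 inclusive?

13416

Σ i(4i−3) = 4Σi² − 3Σi over i = 10..22.
Σi = 253 − 45 = 208 and Σi² = 3795 − 285 = 3510.
4·3510 − 3·208 = 13416.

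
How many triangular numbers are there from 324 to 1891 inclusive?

The n-th triangular number is n(n+1)/2.
Smallest index with value ≥ 324: n = 25 (giving 325).
Largest index with value ≤ 1891: n = 61 (giving 1891).
Indices 25 through 61: 37 terms.

37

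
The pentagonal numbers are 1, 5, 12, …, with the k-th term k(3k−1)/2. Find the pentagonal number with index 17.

425

The 17th pentagonal number is n(3n−1)/2 with n = 17.
17·(3·17 − 1)/2 = 17·50/2 = 17·25 = 425.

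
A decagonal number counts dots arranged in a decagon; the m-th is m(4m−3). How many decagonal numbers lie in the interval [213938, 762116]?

The n-th decagonal number is n(4n−3).
Smallest index with value ≥ 213938: n = 232 (giving 214600).
Largest index with value ≤ 762116: n = 436 (giving 759076).
Indices 232 through 436: 205 terms.

205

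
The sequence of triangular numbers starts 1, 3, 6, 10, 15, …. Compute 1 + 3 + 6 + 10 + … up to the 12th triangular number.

Σ i(i+1)/2 = (Σi² + Σi) / 2 over i = 1..12.
Σi = 78 and Σi² = 650.
(1·650 + 1·78) / 2 = 728/2 = 364.

364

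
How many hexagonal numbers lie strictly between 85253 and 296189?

The n-th hexagonal number is n(2n−1).
Smallest index with value > 85253: n = 207 (giving 85491).
Largest index with value < 296189: n = 385 (giving 296065).
Indices 207 through 385: 179 terms.

179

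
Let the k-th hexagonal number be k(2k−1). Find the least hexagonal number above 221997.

222778

Solve n(2n−1) > 221997 for integer n.
The largest n with value ≤ 221997 is 333 (since 221445 ≤ 221997 < 222778), so the first above is n = 334, value 222778.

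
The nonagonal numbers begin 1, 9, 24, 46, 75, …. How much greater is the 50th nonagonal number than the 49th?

Consecutive nonagonal numbers differ by 7n − 6: here 7·50 − 6 = 344.

344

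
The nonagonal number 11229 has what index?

57

Set n(7n−5)/2 = 11229, giving 7n² − 5n − 22458 = 0.
The discriminant is 25 + 56·11229 = 628849, and √628849 = 793.
So n = (5 + 793) / 14 = 798/14 = 57.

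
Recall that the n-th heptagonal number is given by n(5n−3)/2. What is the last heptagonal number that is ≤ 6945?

Solve n(5n−3)/2 ≤ 6945 for integer n.
n = 53 gives 6943 ≤ 6945, while n = 54 gives 7209 > 6945; so the answer is 6943.

6943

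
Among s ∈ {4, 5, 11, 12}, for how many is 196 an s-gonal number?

s = 4: P(4, 14) = 196. ✓
s = 5: P(5, 11) = 176 and P(5, 12) = 210; 196 is not s-gonal.
s = 11: P(11, 7) = 196. ✓
s = 12: P(12, 6) = 156 and P(12, 7) = 217; 196 is not s-gonal.
Hits: s ∈ {4, 11} → 2.

2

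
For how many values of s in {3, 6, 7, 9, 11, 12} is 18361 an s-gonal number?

s = 3: P(3, 191) = 18336 and P(3, 192) = 18528; 18361 is not s-gonal.
s = 6: P(6, 96) = 18336 and P(6, 97) = 18721; 18361 is not s-gonal.
s = 7: P(7, 86) = 18361. ✓
s = 9: P(9, 72) = 17964 and P(9, 73) = 18469; 18361 is not s-gonal.
s = 11: P(11, 64) = 18208 and P(11, 65) = 18785; 18361 is not s-gonal.
s = 12: P(12, 61) = 18361. ✓
Hits: s ∈ {7, 12} → 2.

2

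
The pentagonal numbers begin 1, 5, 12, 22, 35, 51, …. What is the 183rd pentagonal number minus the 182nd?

547

Consecutive pentagonal numbers differ by 3n − 2: here 3·183 − 2 = 547.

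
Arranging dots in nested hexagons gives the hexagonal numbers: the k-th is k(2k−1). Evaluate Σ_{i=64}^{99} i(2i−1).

483078

Σ i(2i−1) = 2Σi² − Σi over i = 64..99.
Σi = 4950 − 2016 = 2934 and Σi² = 328350 − 85344 = 243006.
2·243006 − 1·2934 = 483078.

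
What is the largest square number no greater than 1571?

Solve n² ≤ 1571 for integer n.
n = 39 gives 1521 ≤ 1571, while n = 40 gives 1600 > 1571; so the answer is 1521.

1521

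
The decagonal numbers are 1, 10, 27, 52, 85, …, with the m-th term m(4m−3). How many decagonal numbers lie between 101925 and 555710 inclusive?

The n-th decagonal number is n(4n−3).
Smallest index with value ≥ 101925: n = 161 (giving 103201).
Largest index with value ≤ 555710: n = 373 (giving 555397).
Indices 161 through 373: 213 terms.

213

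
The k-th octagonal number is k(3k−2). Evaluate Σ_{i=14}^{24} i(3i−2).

Σ i(3i−2) = 3Σi² − 2Σi over i = 14..24.
Σi = 300 − 91 = 209 and Σi² = 4900 − 819 = 4081.
3·4081 − 2·209 = 11825.

11825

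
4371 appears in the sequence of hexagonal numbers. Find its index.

47

Set n(2n−1) = 4371, giving 2n² − n − 4371 = 0.
The discriminant is 1 + 8·4371 = 34969, and √34969 = 187.
So n = (1 + 187) / 4 = 188/4 = 47.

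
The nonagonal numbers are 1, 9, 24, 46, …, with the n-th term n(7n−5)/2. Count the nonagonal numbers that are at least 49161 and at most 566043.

284

The n-th nonagonal number is n(7n−5)/2.
Smallest index with value ≥ 49161: n = 119 (giving 49266).
Largest index with value ≤ 566043: n = 402 (giving 564609).
Indices 119 through 402: 284 terms.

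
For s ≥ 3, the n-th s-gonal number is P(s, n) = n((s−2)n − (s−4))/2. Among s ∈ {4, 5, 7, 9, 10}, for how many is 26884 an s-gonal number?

2

s = 4: P(4, 163) = 26569 and P(4, 164) = 26896; 26884 is not s-gonal.
s = 5: P(5, 134) = 26867 and P(5, 135) = 27270; 26884 is not s-gonal.
s = 7: P(7, 104) = 26884. ✓
s = 9: P(9, 88) = 26884. ✓
s = 10: P(10, 82) = 26650 and P(10, 83) = 27307; 26884 is not s-gonal.
Hits: s ∈ {7, 9} → 2.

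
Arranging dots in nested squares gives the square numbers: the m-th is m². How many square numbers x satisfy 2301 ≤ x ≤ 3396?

11

The n-th square number is n².
Smallest index with value ≥ 2301: n = 48 (giving 2304).
Largest index with value ≤ 3396: n = 58 (giving 3364).
Indices 48 through 58: 11 terms.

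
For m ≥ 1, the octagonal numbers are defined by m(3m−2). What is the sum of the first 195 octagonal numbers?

Σ i(3i−2) = 3Σi² − 2Σi over i = 1..195.
Σi = 19110 and Σi² = 2490670.
3·2490670 − 2·19110 = 7433790.

7433790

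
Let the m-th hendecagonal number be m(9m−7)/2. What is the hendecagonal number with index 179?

179·(9·179 − 7)/2 = 179·1604/2 = 179·802 = 143558.

143558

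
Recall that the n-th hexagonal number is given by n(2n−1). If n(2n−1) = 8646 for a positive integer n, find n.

66

Set n(2n−1) = 8646, giving 2n² − n − 8646 = 0.
So n = (1 + 263) / 4 = 264/4 = 66.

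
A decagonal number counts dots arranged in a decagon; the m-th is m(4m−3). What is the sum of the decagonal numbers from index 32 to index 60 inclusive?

Σ i(4i−3) = 4Σi² − 3Σi over i = 32..60.
Σi = 1830 − 496 = 1334 and Σi² = 73810 − 10416 = 63394.
4·63394 − 3·1334 = 249574.

249574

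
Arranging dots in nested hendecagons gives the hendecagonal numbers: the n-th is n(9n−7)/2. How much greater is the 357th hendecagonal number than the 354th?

357·(9·357 − 7)/2 = 572271 and 354·(9·354 − 7)/2 = 562683.
Difference: 572271 − 562683 = 9588.

9588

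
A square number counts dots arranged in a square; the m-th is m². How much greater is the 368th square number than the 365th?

368² = 135424 and 365² = 133225.
Difference: 135424 − 133225 = 2199.

2199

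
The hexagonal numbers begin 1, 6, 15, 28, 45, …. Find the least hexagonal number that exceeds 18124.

18336

Solve n(2n−1) > 18124 for integer n.
The largest n with value ≤ 18124 is 95 (since 17955 ≤ 18124 < 18336), so the first above is n = 96, value 18336.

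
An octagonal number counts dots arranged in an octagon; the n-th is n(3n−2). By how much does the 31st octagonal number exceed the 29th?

31·(3·31 − 2) = 2821 and 29·(3·29 − 2) = 2465.
Difference: 2821 − 2465 = 356.

356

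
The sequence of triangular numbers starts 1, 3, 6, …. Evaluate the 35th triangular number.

630

The 35th triangular number is n(n+1)/2 with n = 35.
35·36/2 = 1260/2 = 630.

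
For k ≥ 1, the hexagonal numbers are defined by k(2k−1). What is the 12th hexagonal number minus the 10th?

12·(2·12 − 1) = 276 and 10·(2·10 − 1) = 190.
Difference: 276 − 190 = 86.

86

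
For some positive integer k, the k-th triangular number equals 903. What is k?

Set n(n+1)/2 = 903, giving n² + n − 1806 = 0.
The discriminant is 1 + 8·903 = 7225, and √7225 = 85.
So n = (-1 + 85) / 2 = 84/2 = 42.

42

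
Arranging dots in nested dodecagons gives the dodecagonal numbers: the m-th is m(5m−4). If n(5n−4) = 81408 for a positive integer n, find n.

128

Set n(5n−4) = 81408, giving 5n² − 4n − 81408 = 0.
The discriminant is 16 + 20·81408 = 1628176, and √1628176 = 1276.
So n = (4 + 1276) / 10 = 1280/10 = 128.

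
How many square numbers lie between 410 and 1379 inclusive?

The n-th square number is n².
Smallest index with value ≥ 410: n = 21 (giving 441).
Largest index with value ≤ 1379: n = 37 (giving 1369).
Indices 21 through 37: 17 terms.

17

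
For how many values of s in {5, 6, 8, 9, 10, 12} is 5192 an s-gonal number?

s = 5: P(5, 59) = 5192. ✓
s = 6: P(6, 51) = 5151 and P(6, 52) = 5356; 5192 is not s-gonal.
s = 8: P(8, 41) = 4961 and P(8, 42) = 5208; 5192 is not s-gonal.
s = 9: P(9, 38) = 4959 and P(9, 39) = 5226; 5192 is not s-gonal.
s = 10: P(10, 36) = 5076 and P(10, 37) = 5365; 5192 is not s-gonal.
s = 12: P(12, 32) = 4992 and P(12, 33) = 5313; 5192 is not s-gonal.
Hits: s ∈ {5} → 1.

1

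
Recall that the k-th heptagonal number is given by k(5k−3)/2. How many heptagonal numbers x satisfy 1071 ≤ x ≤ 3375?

17

The n-th heptagonal number is n(5n−3)/2.
Smallest index with value ≥ 1071: n = 21 (giving 1071).
Largest index with value ≤ 3375: n = 37 (giving 3367).
Indices 21 through 37: 17 terms.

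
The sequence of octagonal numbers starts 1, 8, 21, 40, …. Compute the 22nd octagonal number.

1408

22·(3·22 − 2) = 22·64 = 1408.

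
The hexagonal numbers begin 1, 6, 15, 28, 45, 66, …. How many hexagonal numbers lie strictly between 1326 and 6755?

32

The n-th hexagonal number is n(2n−1).
Smallest index with value > 1326: n = 27 (giving 1431).
Largest index with value < 6755: n = 58 (giving 6670).
Indices 27 through 58: 32 terms.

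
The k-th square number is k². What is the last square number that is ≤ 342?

Solve n² ≤ 342 for integer n.
n = 18 gives 324 ≤ 342, while n = 19 gives 361 > 342; so the answer is 324.

324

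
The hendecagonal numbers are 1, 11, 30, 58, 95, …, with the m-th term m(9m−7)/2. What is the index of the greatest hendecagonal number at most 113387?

Solve n(9n−7)/2 ≤ 113387 for integer n.
n = 159 gives 113208 ≤ 113387, while n = 160 gives 114640 > 113387; so the answer is index 159.

159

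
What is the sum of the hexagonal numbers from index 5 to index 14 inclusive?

1875

Σ i(2i−1) = 2Σi² − Σi over i = 5..14.
Σi = 105 − 10 = 95 and Σi² = 1015 − 30 = 985.
2·985 − 1·95 = 1875.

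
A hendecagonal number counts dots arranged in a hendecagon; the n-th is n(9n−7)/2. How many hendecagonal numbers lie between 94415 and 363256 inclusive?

139

The n-th hendecagonal number is n(9n−7)/2.
Smallest index with value ≥ 94415: n = 146 (giving 95411).
Largest index with value ≤ 363256: n = 284 (giving 361958).
Indices 146 through 284: 139 terms.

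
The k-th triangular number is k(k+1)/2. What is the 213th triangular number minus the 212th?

Consecutive triangular numbers differ by n: T_{213} − T_{212} = 213.

213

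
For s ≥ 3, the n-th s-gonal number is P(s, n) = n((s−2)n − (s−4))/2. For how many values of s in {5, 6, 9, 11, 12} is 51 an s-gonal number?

s = 5: P(5, 6) = 51. ✓
s = 6: P(6, 5) = 45 and P(6, 6) = 66; 51 is not s-gonal.
s = 9: P(9, 4) = 46 and P(9, 5) = 75; 51 is not s-gonal.
s = 11: P(11, 3) = 30 and P(11, 4) = 58; 51 is not s-gonal.
s = 12: P(12, 3) = 33 and P(12, 4) = 64; 51 is not s-gonal.
Hits: s ∈ {5} → 1.

1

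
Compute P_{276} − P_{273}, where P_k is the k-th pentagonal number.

2469

276·(3·276 − 1)/2 = 114126 and 273·(3·273 − 1)/2 = 111657.
Difference: 114126 − 111657 = 2469.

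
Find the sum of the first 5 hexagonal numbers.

95

Σ i(2i−1) = 2Σi² − Σi over i = 1..5.
Σi = 15 and Σi² = 55.
2·55 − 1·15 = 95.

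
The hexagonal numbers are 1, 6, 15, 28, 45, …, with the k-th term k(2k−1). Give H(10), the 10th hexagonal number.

190

The 10th hexagonal number is n(2n−1) with n = 10.
10·(2·10 − 1) = 10·19 = 190.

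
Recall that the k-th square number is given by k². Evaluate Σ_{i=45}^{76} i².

119856

Σ_{i=45}^{76} i² = 149226 − 29370 = 119856.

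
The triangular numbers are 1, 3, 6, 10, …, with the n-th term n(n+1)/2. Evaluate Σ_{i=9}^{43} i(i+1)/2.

14070

Σ i(i+1)/2 = (Σi² + Σi) / 2 over i = 9..43.
Σi = 946 − 36 = 910 and Σi² = 27434 − 204 = 27230.
(1·27230 + 1·910) / 2 = 28140/2 = 14070.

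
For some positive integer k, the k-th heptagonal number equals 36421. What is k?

121

Set n(5n−3)/2 = 36421, giving 5n² − 3n − 72842 = 0.
So n = (3 + 1207) / 10 = 1210/10 = 121.
Check: 121·(5·121 − 3)/2 = 36421. ✓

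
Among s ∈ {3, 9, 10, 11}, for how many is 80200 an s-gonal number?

s = 3: P(3, 400) = 80200. ✓
s = 9: P(9, 151) = 79426 and P(9, 152) = 80484; 80200 is not s-gonal.
s = 10: P(10, 141) = 79101 and P(10, 142) = 80230; 80200 is not s-gonal.
s = 11: P(11, 133) = 79135 and P(11, 134) = 80333; 80200 is not s-gonal.
Hits: s ∈ {3} → 1.

1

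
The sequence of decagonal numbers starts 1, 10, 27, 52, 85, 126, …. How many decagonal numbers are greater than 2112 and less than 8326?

The n-th decagonal number is n(4n−3).
Smallest index with value > 2112: n = 24 (giving 2232).
Largest index with value < 8326: n = 45 (giving 7965).
Indices 24 through 45: 22 terms.

22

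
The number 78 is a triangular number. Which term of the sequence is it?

12

Set n(n+1)/2 = 78, giving n² + n − 156 = 0.
The discriminant is 1 + 8·78 = 625, and √625 = 25.
So n = (-1 + 25) / 2 = 24/2 = 12.
Check: 12·13/2 = 78. ✓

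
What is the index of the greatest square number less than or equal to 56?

7

Solve n² ≤ 56 for integer n.
n = 7 gives 49 ≤ 56, while n = 8 gives 64 > 56; so the answer is index 7.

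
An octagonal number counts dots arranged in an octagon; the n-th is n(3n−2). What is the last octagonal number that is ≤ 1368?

1281

Solve n(3n−2) ≤ 1368 for integer n.
n = 21 gives 1281 ≤ 1368, while n = 22 gives 1408 > 1368; so the answer is 1281.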